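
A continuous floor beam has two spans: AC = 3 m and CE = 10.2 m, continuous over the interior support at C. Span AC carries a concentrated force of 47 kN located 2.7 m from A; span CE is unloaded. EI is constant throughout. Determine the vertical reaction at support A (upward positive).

R_A = 3.787 kN

Release continuity at C by inserting a hinge; the redundant is the internal moment M_C. The primary structure is two simply-supported spans AC and CE.
Rotations at C on the released spans (each span's end-slope, ×1/EI):
  span AC: point load 47 at a = 2.7: Pab(L + a)/(6LEI) = 12.06/EI
  relative rotation θ_0 = (12.06 + 0)/EI = 12.06/EI
A unit hogging moment at C produces rotation L₁/(3EI) + L₂/(3EI) = 4.4/EI.
Compatibility: M_C·(L₁+L₂)/(3EI) = θ_0, giving M_C = 2.74 kN·m (hogging).
Span AC, ΣM about A with M_C applied at C: R_C^{AC}·3 = 126.9 + 2.74, so R_C^{AC} = 43.21 kN and R_A = 47 − 43.21 = 3.787 kN.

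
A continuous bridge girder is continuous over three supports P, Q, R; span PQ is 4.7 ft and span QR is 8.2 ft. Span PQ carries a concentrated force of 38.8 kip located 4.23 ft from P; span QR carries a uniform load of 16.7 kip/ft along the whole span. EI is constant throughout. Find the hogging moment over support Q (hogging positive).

M_Q = 94.9 kip·ft

Insert a hinge at Q; M_Q is the redundant, and each span becomes simply supported.
Rotations at Q on the released spans (each span's end-slope, ×1/EI):
  span PQ: point load 38.8 at a = 4.23: Pab(L + a)/(6LEI) = 24.43/EI
  span QR: UDL 16.7: wL³/(24EI) = 383.7/EI
  relative rotation θ_0 = (24.43 + 383.7)/EI = 408.1/EI
A unit hogging moment at Q produces rotation L₁/(3EI) + L₂/(3EI) = 4.3/EI.
Slope continuity at Q: θ_0 = M_Q·4.3/EI, so M_Q = 408.1/4.3 = 94.9 kip·ft (hogging).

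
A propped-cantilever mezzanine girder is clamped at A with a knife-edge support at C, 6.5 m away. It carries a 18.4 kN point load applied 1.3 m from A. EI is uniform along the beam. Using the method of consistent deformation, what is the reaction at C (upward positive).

R_C = 1.03 kN

Release the roller at C. Primary structure: cantilever fixed at A.
Downward deflection at the released point C due to the loads:
  point load 18.4 at a = 1.3: Pa²(3L − a)/(6EI) = 94.32/EI
Flexibility coefficient — unit upward force at C: δ_{CC} = L³/(3EI) = 91.54/EI.
The prop prevents deflection at C: R_C = δ_0/δ_{CC} = 94.32/91.54 = 1.03 kN.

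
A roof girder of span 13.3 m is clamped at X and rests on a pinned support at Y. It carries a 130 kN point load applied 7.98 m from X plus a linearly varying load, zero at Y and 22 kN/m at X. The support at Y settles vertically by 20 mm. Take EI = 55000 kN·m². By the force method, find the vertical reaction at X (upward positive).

R_X = 192.3 kN

Take the reaction at Y as the redundant and release it; the primary structure is a cantilever fixed at X.
Free-end deflection of the primary structure under the applied loading (downward +):
  point load 130 at a = 7.98: Pa²(3L − a)/(6EI) = 44041/EI
  triangular load, peak 22 at the fixed end: w₀L⁴/(30EI) = 22946/EI
  δ_0 = 66987/EI
Flexibility coefficient — unit upward force at Y: δ_{YY} = L³/(3EI) = 784.2/EI.
With EI = 55000 kN·m²: δ_0 = 1.218 m and δ_{YY} = 0.014258 m/kN.
Compatibility — the beam at Y must follow the support down by 0.02 m: δ_0 − R_Y·δ_{YY} = 0.02, so R_Y = (1.218 − 0.02)/0.014258 = 84.02 kN.
Vertical equilibrium: R_X = ΣP − R_Y = 276.3 − 84.02 = 192.3 kN.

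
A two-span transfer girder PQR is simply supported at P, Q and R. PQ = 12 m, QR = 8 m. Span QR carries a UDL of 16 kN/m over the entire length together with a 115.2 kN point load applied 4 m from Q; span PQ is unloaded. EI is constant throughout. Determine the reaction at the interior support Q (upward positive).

Release continuity at Q by inserting a hinge; the redundant is the internal moment M_Q. The primary structure is two simply-supported spans PQ and QR.
Discontinuity in slope at Q on the released structure — sum the simple-span end rotations:
  span QR: UDL 16: wL³/(24EI) = 341.3/EI
  span QR: point load 115.2 at a = 4: Pab(L + b)/(6LEI) = 460.8/EI
  relative rotation θ_0 = (0 + 802.1)/EI = 802.1/EI
A unit hogging moment at Q produces rotation L₁/(3EI) + L₂/(3EI) = 6.667/EI.
Slope continuity at Q: θ_0 = M_Q·6.667/EI, so M_Q = 802.1/6.667 = 120.3 kN·m (hogging).
Span PQ, ΣM about P with M_Q applied at Q: R_Q^{PQ}·12 = 0 + 120.3, so R_Q^{PQ} = 10.03 kN and R_P = 0 − 10.03 = -10.03 kN.
Span QR, ΣM about R: R_Q^{QR}·8 = 972.8 + 120.3, so R_Q^{QR} = 136.6 kN and R_R = 243.2 − 136.6 = 106.6 kN.
R_Q = 10.03 + 136.6 = 146.7 kN.

R_Q = 146.7 kN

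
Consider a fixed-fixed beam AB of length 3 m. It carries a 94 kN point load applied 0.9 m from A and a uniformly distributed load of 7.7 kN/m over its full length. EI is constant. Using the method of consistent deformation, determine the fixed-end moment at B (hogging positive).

Take the two fixed-end moments M_A, M_B as redundants; the released structure is the simple span AB.
End rotations of the released simple span under the applied load (×1/EI):
  at A: point load 94 at a = 0.9: Pab(L + b)/(6LEI) = 50.34/EI
  at B: point load 94 at a = 0.9: Pab(L + a)/(6LEI) = 38.49/EI
  at A: UDL 7.7: wL³/(24EI) = 8.662/EI
  at B: UDL 7.7: wL³/(24EI) = 8.662/EI
  θ_A0 = 59/EI,  θ_B0 = 47.16/EI
Flexibility coefficients: a unit moment at one end gives L/(3EI) there and L/(6EI) at the far end, so f₁₁ = f₂₂ = 1/EI and f₁₂ = f₂₁ = 0.5/EI.
Compatibility — zero rotation at each built-in end:
  1 M_A + 0.5 M_B = 59
  0.5 M_A + 1 M_B = 47.16
Solving the pair gives M_A = 47.23 kN·m and M_B = 23.54 kN·m (hogging).

M_B = 23.54 kN·m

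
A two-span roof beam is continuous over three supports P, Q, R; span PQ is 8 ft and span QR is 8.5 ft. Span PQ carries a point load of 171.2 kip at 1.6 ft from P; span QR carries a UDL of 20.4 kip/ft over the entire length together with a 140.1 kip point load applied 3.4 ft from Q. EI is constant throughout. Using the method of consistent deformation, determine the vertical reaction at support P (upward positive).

Release continuity at Q by inserting a hinge; the redundant is the internal moment M_Q. The primary structure is two simply-supported spans PQ and QR.
Discontinuity in slope at Q on the released structure — sum the simple-span end rotations:
  span PQ: point load 171.2 at a = 1.6: Pab(L + a)/(6LEI) = 350.6/EI
  span QR: UDL 20.4: wL³/(24EI) = 522/EI
  span QR: point load 140.1 at a = 3.4: Pab(L + b)/(6LEI) = 647.8/EI
  relative rotation θ_0 = (350.6 + 1170)/EI = 1520/EI
A unit hogging moment at Q produces rotation L₁/(3EI) + L₂/(3EI) = 5.5/EI.
Compatibility: M_Q·(L₁+L₂)/(3EI) = θ_0, giving M_Q = 276.4 kip·ft (hogging).
Span PQ, ΣM about P with M_Q applied at Q: R_Q^{PQ}·8 = 273.9 + 276.4, so R_Q^{PQ} = 68.8 kip and R_P = 171.2 − 68.8 = 102.4 kip.

R_P = 102.4 kip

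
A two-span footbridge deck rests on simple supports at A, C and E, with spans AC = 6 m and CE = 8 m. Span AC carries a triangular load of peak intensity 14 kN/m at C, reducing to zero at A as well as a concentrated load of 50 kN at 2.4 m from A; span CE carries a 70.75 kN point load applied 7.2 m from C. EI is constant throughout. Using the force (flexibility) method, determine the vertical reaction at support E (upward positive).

R_E = 57.17 kN

Release continuity at C by inserting a hinge; the redundant is the internal moment M_C. The primary structure is two simply-supported spans AC and CE.
Rotations at C on the released spans (each span's end-slope, ×1/EI):
  span AC: triangular load, peak 14: w₀L³/(45EI) = 67.2/EI
  span AC: point load 50 at a = 2.4: Pab(L + a)/(6LEI) = 100.8/EI
  span CE: point load 70.75 at a = 7.2: Pab(L + b)/(6LEI) = 74.71/EI
  relative rotation θ_0 = (168 + 74.71)/EI = 242.7/EI
A unit hogging moment at C produces rotation L₁/(3EI) + L₂/(3EI) = 4.667/EI.
Slope continuity at C: θ_0 = M_C·4.667/EI, so M_C = 242.7/4.667 = 52.01 kN·m (hogging).
Span CE, ΣM about E: R_C^{CE}·8 = 56.6 + 52.01, so R_C^{CE} = 13.58 kN and R_E = 70.75 − 13.58 = 57.17 kN.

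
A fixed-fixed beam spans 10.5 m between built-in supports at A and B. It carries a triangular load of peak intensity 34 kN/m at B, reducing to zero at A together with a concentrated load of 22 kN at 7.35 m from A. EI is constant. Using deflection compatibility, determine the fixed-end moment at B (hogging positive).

Take the two fixed-end moments M_A, M_B as redundants; the released structure is the simple span AB.
Simple-span end rotations at A and B under the given loads:
  at A: triangular load, peak 34: 7w₀L³/(360EI) = 765.3/EI
  at B: triangular load, peak 34: w₀L³/(45EI) = 874.6/EI
  at A: point load 22 at a = 7.35: Pab(L + b)/(6LEI) = 110.4/EI
  at B: point load 22 at a = 7.35: Pab(L + a)/(6LEI) = 144.3/EI
  θ_A0 = 875.7/EI,  θ_B0 = 1019/EI
Flexibility coefficients: a unit moment at one end gives L/(3EI) there and L/(6EI) at the far end, so f₁₁ = f₂₂ = 3.5/EI and f₁₂ = f₂₁ = 1.75/EI.
Compatibility — zero rotation at each built-in end:
  3.5 M_A + 1.75 M_B = 875.7
  1.75 M_A + 3.5 M_B = 1019
Solving the pair gives M_A = 139.5 kN·m and M_B = 221.4 kN·m (hogging).

M_B = 221.4 kN·m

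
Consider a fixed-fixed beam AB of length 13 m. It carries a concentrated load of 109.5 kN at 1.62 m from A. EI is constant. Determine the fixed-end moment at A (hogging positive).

M_A = 135.9 kN·m

Take the two fixed-end moments M_A, M_B as redundants; the released structure is the simple span AB.
Simple-span end rotations at A and B under the given loads:
  at A: point load 109.5 at a = 1.62: Pab(L + b)/(6LEI) = 631/EI
  at B: point load 109.5 at a = 1.62: Pab(L + a)/(6LEI) = 378.4/EI
  θ_A0 = 631/EI,  θ_B0 = 378.4/EI
Flexibility coefficients: a unit moment at one end gives L/(3EI) there and L/(6EI) at the far end, so f₁₁ = f₂₂ = 4.333/EI and f₁₂ = f₂₁ = 2.167/EI.
Compatibility — zero rotation at each built-in end:
  4.333 M_A + 2.167 M_B = 631
  2.167 M_A + 4.333 M_B = 378.4
Solving the pair gives M_A = 135.9 kN·m and M_B = 19.35 kN·m (hogging).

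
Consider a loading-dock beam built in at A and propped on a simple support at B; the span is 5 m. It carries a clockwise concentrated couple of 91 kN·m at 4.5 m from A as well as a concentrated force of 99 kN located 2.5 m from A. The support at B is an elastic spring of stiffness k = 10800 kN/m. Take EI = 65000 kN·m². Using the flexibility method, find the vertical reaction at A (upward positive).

Release the roller at B. Primary structure: cantilever fixed at A.
Free-end deflection of the primary structure under the applied loading (downward +):
  clockwise couple 91 at a = 4.5: M₀a(2L − a)/(2EI) = 1126/EI
  point load 99 at a = 2.5: Pa²(3L − a)/(6EI) = 1289/EI
  δ_0 = 2415/EI
Tip deflection under a unit load at B: L³/(3EI) = 41.67/EI.
With EI = 65000 kN·m²: δ_0 = 0.037157 m and δ_{BB} = 0.000641 m/kN.
Compatibility — the spring shortens by R_B/k under the reaction it provides: δ_0 − R_B·δ_{BB} = R_B/k. With 1/k = 0.000093 m/kN, R_B = δ_0 / (δ_{BB} + 1/k) = 0.037157 / (0.000641 + 0.000093) = 50.65 kN.
Vertical equilibrium: R_A = ΣP − R_B = 99 − 50.65 = 48.35 kN.

R_A = 48.35 kN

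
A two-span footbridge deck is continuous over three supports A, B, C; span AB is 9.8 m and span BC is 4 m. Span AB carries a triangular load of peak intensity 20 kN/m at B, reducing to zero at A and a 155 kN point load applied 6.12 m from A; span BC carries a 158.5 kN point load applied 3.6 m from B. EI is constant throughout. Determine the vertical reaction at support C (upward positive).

R_C = 66.28 kN

Insert a hinge at B; M_B is the redundant, and each span becomes simply supported.
Discontinuity in slope at B on the released structure — sum the simple-span end rotations:
  span AB: triangular load, peak 20: w₀L³/(45EI) = 418.3/EI
  span AB: point load 155 at a = 6.12: Pab(L + a)/(6LEI) = 945.1/EI
  span BC: point load 158.5 at a = 3.6: Pab(L + b)/(6LEI) = 41.84/EI
  relative rotation θ_0 = (1363 + 41.84)/EI = 1405/EI
A unit hogging moment at B produces rotation L₁/(3EI) + L₂/(3EI) = 4.6/EI.
Compatibility: M_B·(L₁+L₂)/(3EI) = θ_0, giving M_B = 305.5 kN·m (hogging).
Span BC, ΣM about C: R_B^{BC}·4 = 63.4 + 305.5, so R_B^{BC} = 92.22 kN and R_C = 158.5 − 92.22 = 66.28 kN.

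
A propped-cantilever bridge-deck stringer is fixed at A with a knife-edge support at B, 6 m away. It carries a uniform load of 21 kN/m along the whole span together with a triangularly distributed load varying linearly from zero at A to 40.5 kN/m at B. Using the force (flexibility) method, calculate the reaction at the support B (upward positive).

R_B = 114.1 kN

Release the roller at B. Primary structure: cantilever fixed at A.
Primary-structure tip deflection at B by superposition:
  UDL 21: wL⁴/(8EI) = 3402/EI
  triangular load, peak 40.5 at the free end: 11w₀L⁴/(120EI) = 4811/EI
  δ_0 = 8213/EI
Tip deflection under a unit load at B: L³/(3EI) = 72/EI.
Compatibility at B: δ_0 − R_B·δ_{BB} = 0, so R_B = 8213/72 = 114.1 kN.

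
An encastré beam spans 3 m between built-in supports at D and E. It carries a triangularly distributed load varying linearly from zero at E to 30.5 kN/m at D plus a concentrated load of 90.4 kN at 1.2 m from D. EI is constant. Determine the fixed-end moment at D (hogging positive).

M_D = 52.78 kN·m

Take the two fixed-end moments M_D, M_E as redundants; the released structure is the simple span DE.
End rotations of the released simple span under the applied load (×1/EI):
  at D: triangular load, peak 30.5: w₀L³/(45EI) = 18.3/EI
  at E: triangular load, peak 30.5: 7w₀L³/(360EI) = 16.01/EI
  at D: point load 90.4 at a = 1.2: Pab(L + b)/(6LEI) = 52.07/EI
  at E: point load 90.4 at a = 1.2: Pab(L + a)/(6LEI) = 45.56/EI
  θ_D0 = 70.37/EI,  θ_E0 = 61.57/EI
Flexibility coefficients: a unit moment at one end gives L/(3EI) there and L/(6EI) at the far end, so f₁₁ = f₂₂ = 1/EI and f₁₂ = f₂₁ = 0.5/EI.
Compatibility — zero rotation at each built-in end:
  1 M_D + 0.5 M_E = 70.37
  0.5 M_D + 1 M_E = 61.57
Solving the pair gives M_D = 52.78 kN·m and M_E = 35.19 kN·m (hogging).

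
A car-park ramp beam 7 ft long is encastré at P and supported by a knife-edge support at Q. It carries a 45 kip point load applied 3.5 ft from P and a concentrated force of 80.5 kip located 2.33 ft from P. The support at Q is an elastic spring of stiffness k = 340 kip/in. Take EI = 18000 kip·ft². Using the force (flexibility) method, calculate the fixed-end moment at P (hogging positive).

Release the roller at Q. Primary structure: cantilever fixed at P.
Free-end deflection of the primary structure under the applied loading (downward +):
  point load 45 at a = 3.5: Pa²(3L − a)/(6EI) = 1608/EI
  point load 80.5 at a = 2.33: Pa²(3L − a)/(6EI) = 1360/EI
  δ_0 = 2968/EI
Tip deflection under a unit load at Q: L³/(3EI) = 114.3/EI.
With EI = 18000 kip·ft²: δ_0 = 0.16487 ft and δ_{QQ} = 0.006352 ft/kip.
Compatibility — the spring shortens by R_Q/k under the reaction it provides: δ_0 − R_Q·δ_{QQ} = R_Q/k. With 1/k = 1/(340×12) ft/kip = 0.000245 ft/kip, R_Q = δ_0 / (δ_{QQ} + 1/k) = 0.16487 / (0.006352 + 0.000245) = 24.99 kip.
Moment equilibrium about P: M_P = Σ(load moments about P) − R_Q·L = 345.1 − 24.99×7 = 170.1 kip·ft.

M_P = 170.1 kip·ft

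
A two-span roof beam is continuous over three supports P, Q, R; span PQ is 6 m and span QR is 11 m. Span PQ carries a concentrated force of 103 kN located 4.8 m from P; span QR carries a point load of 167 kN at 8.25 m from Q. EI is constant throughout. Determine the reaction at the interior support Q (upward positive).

R_Q = 168.1 kN

Take M_Q as the redundant. Released structure: two simple spans PQ and QR with a hinge at Q.
Discontinuity in slope at Q on the released structure — sum the simple-span end rotations:
  span PQ: point load 103 at a = 4.8: Pab(L + a)/(6LEI) = 178/EI
  span QR: point load 167 at a = 8.25: Pab(L + b)/(6LEI) = 789.3/EI
  relative rotation θ_0 = (178 + 789.3)/EI = 967.3/EI
A unit hogging moment at Q produces rotation L₁/(3EI) + L₂/(3EI) = 5.667/EI.
Compatibility: M_Q·(L₁+L₂)/(3EI) = θ_0, giving M_Q = 170.7 kN·m (hogging).
Span PQ, ΣM about P with M_Q applied at Q: R_Q^{PQ}·6 = 494.4 + 170.7, so R_Q^{PQ} = 110.9 kN and R_P = 103 − 110.9 = -7.851 kN.
Span QR, ΣM about R: R_Q^{QR}·11 = 459.2 + 170.7, so R_Q^{QR} = 57.27 kN and R_R = 167 − 57.27 = 109.7 kN.
R_Q = 110.9 + 57.27 = 168.1 kN.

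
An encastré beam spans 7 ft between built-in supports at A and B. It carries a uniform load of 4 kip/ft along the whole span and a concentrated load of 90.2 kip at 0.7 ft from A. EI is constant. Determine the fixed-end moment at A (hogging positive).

M_A = 67.48 kip·ft

Take the two fixed-end moments M_A, M_B as redundants; the released structure is the simple span AB.
Simple-span end rotations at A and B under the given loads:
  at A: UDL 4: wL³/(24EI) = 57.17/EI
  at B: UDL 4: wL³/(24EI) = 57.17/EI
  at A: point load 90.2 at a = 0.7: Pab(L + b)/(6LEI) = 126/EI
  at B: point load 90.2 at a = 0.7: Pab(L + a)/(6LEI) = 72.93/EI
  θ_A0 = 183.1/EI,  θ_B0 = 130.1/EI
Flexibility coefficients: a unit moment at one end gives L/(3EI) there and L/(6EI) at the far end, so f₁₁ = f₂₂ = 2.333/EI and f₁₂ = f₂₁ = 1.167/EI.
Compatibility — zero rotation at each built-in end:
  2.333 M_A + 1.167 M_B = 183.1
  1.167 M_A + 2.333 M_B = 130.1
Solving the pair gives M_A = 67.48 kip·ft and M_B = 22.02 kip·ft (hogging).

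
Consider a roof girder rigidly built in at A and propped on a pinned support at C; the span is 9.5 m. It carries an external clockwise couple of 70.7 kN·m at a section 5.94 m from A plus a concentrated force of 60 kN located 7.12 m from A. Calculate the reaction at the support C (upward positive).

Take the reaction at C as the redundant and release it; the primary structure is a cantilever fixed at A.
Primary-structure tip deflection at C by superposition:
  clockwise couple 70.7 at a = 5.94: M₀a(2L − a)/(2EI) = 2742/EI
  point load 60 at a = 7.12: Pa²(3L − a)/(6EI) = 10838/EI
  δ_0 = 13581/EI
Tip deflection under a unit load at C: L³/(3EI) = 285.8/EI.
Compatibility at C: δ_0 − R_C·δ_{CC} = 0, so R_C = 13581/285.8 = 47.52 kN.

R_C = 47.52 kN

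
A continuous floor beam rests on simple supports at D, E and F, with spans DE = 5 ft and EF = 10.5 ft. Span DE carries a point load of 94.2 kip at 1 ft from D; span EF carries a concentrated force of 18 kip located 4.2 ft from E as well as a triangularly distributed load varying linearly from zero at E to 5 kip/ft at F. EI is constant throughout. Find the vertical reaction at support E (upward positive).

Take M_E as the redundant. Released structure: two simple spans DE and EF with a hinge at E.
Discontinuity in slope at E on the released structure — sum the simple-span end rotations:
  span DE: point load 94.2 at a = 1: Pab(L + a)/(6LEI) = 75.36/EI
  span EF: point load 18 at a = 4.2: Pab(L + b)/(6LEI) = 127/EI
  span EF: triangular load, peak 5: 7w₀L³/(360EI) = 112.5/EI
  relative rotation θ_0 = (75.36 + 239.6)/EI = 314.9/EI
A unit hogging moment at E produces rotation L₁/(3EI) + L₂/(3EI) = 5.167/EI.
Compatibility: M_E·(L₁+L₂)/(3EI) = θ_0, giving M_E = 60.95 kip·ft (hogging).
Span DE, ΣM about D with M_E applied at E: R_E^{DE}·5 = 94.2 + 60.95, so R_E^{DE} = 31.03 kip and R_D = 94.2 − 31.03 = 63.17 kip.
Span EF, ΣM about F: R_E^{EF}·10.5 = 205.3 + 60.95, so R_E^{EF} = 25.35 kip and R_F = 44.25 − 25.35 = 18.9 kip.
R_E = 31.03 + 25.35 = 56.39 kip.

R_E = 56.39 kip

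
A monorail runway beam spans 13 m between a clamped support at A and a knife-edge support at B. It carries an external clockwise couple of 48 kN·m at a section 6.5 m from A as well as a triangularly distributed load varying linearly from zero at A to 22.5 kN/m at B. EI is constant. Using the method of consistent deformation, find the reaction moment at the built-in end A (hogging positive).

Choose R_B as the redundant. The primary structure is the cantilever fixed at A.
Free-end deflection of the primary structure under the applied loading (downward +):
  clockwise couple 48 at a = 6.5: M₀a(2L − a)/(2EI) = 3042/EI
  triangular load, peak 22.5 at the free end: 11w₀L⁴/(120EI) = 58907/EI
  δ_0 = 61949/EI
Tip deflection under a unit load at B: L³/(3EI) = 732.3/EI.
The prop prevents deflection at B: R_B = δ_0/δ_{BB} = 61949/732.3 = 84.59 kN.
Moment equilibrium about A: M_A = Σ(load moments about A) − R_B·L = 1316 − 84.59×13 = 215.8 kN·m.

M_A = 215.8 kN·m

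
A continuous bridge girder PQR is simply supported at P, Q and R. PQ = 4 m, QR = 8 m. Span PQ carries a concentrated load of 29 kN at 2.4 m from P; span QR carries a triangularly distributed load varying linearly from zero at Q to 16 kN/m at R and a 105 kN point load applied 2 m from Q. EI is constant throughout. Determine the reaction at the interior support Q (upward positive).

R_Q = 169.7 kN

Insert a hinge at Q; M_Q is the redundant, and each span becomes simply supported.
Discontinuity in slope at Q on the released structure — sum the simple-span end rotations:
  span PQ: point load 29 at a = 2.4: Pab(L + a)/(6LEI) = 29.7/EI
  span QR: triangular load, peak 16: 7w₀L³/(360EI) = 159.3/EI
  span QR: point load 105 at a = 2: Pab(L + b)/(6LEI) = 367.5/EI
  relative rotation θ_0 = (29.7 + 526.8)/EI = 556.5/EI
A unit hogging moment at Q produces rotation L₁/(3EI) + L₂/(3EI) = 4/EI.
Slope continuity at Q: θ_0 = M_Q·4/EI, so M_Q = 556.5/4 = 139.1 kN·m (hogging).
Span PQ, ΣM about P with M_Q applied at Q: R_Q^{PQ}·4 = 69.6 + 139.1, so R_Q^{PQ} = 52.18 kN and R_P = 29 − 52.18 = -23.18 kN.
Span QR, ΣM about R: R_Q^{QR}·8 = 800.7 + 139.1, so R_Q^{QR} = 117.5 kN and R_R = 169 − 117.5 = 51.53 kN.
R_Q = 52.18 + 117.5 = 169.7 kN.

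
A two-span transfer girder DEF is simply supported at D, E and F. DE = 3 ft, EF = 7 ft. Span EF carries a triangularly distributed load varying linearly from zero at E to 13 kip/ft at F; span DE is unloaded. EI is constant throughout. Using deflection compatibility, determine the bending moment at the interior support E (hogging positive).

Insert a hinge at E; M_E is the redundant, and each span becomes simply supported.
Rotations at E on the released spans (each span's end-slope, ×1/EI):
  span EF: triangular load, peak 13: 7w₀L³/(360EI) = 86.7/EI
  relative rotation θ_0 = (0 + 86.7)/EI = 86.7/EI
A unit hogging moment at E produces rotation L₁/(3EI) + L₂/(3EI) = 3.333/EI.
Slope continuity at E: θ_0 = M_E·3.333/EI, so M_E = 86.7/3.333 = 26.01 kip·ft (hogging).

M_E = 26.01 kip·ft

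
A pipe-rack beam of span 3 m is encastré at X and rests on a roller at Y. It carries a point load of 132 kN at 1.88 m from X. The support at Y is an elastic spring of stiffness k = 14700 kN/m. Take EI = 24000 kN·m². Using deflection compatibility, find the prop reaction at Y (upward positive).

R_Y = 52.07 kN

Take the reaction at Y as the redundant and release it; the primary structure is a cantilever fixed at X.
Primary-structure tip deflection at Y by superposition:
  point load 132 at a = 1.88: Pa²(3L − a)/(6EI) = 553.6/EI
Tip deflection under a unit load at Y: L³/(3EI) = 9/EI.
With EI = 24000 kN·m²: δ_0 = 0.023068 m and δ_{YY} = 0.000375 m/kN.
Compatibility — the spring shortens by R_Y/k under the reaction it provides: δ_0 − R_Y·δ_{YY} = R_Y/k. With 1/k = 0.000068 m/kN, R_Y = δ_0 / (δ_{YY} + 1/k) = 0.023068 / (0.000375 + 0.000068) = 52.07 kN.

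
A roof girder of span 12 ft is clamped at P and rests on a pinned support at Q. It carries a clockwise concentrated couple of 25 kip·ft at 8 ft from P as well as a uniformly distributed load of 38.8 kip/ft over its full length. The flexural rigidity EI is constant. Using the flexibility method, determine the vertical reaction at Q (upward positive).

R_Q = 177.4 kip

Take the reaction at Q as the redundant and release it; the primary structure is a cantilever fixed at P.
Deflection at Q on the released cantilever, summing each load's contribution:
  clockwise couple 25 at a = 8: M₀a(2L − a)/(2EI) = 1600/EI
  UDL 38.8: wL⁴/(8EI) = 100570/EI
  δ_0 = 102170/EI
Flexibility coefficient — unit upward force at Q: δ_{QQ} = L³/(3EI) = 576/EI.
Compatibility at Q: δ_0 − R_Q·δ_{QQ} = 0, so R_Q = 102170/576 = 177.4 kip.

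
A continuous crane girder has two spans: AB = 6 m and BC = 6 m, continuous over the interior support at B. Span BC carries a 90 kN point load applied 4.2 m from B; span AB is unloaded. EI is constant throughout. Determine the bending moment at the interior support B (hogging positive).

Take M_B as the redundant. Released structure: two simple spans AB and BC with a hinge at B.
End slopes at the hinge B, treating each span as simply supported:
  span BC: point load 90 at a = 4.2: Pab(L + b)/(6LEI) = 147.4/EI
  relative rotation θ_0 = (0 + 147.4)/EI = 147.4/EI
A unit hogging moment at B produces rotation L₁/(3EI) + L₂/(3EI) = 4/EI.
Compatibility: M_B·(L₁+L₂)/(3EI) = θ_0, giving M_B = 36.85 kN·m (hogging).

M_B = 36.85 kN·m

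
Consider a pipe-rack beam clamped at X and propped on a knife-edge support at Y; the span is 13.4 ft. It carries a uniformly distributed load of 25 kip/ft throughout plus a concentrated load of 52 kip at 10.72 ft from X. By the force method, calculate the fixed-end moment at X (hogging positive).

M_X = 628 kip·ft

Choose R_Y as the redundant. The primary structure is the cantilever fixed at X.
Downward deflection at the released point Y due to the loads:
  UDL 25: wL⁴/(8EI) = 100756/EI
  point load 52 at a = 10.72: Pa²(3L − a)/(6EI) = 29361/EI
  δ_0 = 130116/EI
Tip deflection under a unit load at Y: L³/(3EI) = 802/EI.
The prop prevents deflection at Y: R_Y = δ_0/δ_{YY} = 130116/802 = 162.2 kip.
Moment equilibrium about X: M_X = Σ(load moments about X) − R_Y·L = 2802 − 162.2×13.4 = 628 kip·ft.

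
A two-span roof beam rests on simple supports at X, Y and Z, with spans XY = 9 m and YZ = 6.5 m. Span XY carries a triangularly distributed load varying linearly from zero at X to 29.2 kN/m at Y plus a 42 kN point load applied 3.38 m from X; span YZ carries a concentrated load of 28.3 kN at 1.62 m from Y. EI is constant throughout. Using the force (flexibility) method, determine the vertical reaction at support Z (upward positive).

Take M_Y as the redundant. Released structure: two simple spans XY and YZ with a hinge at Y.
End slopes at the hinge Y, treating each span as simply supported:
  span XY: triangular load, peak 29.2: w₀L³/(45EI) = 473/EI
  span XY: point load 42 at a = 3.38: Pab(L + a)/(6LEI) = 182.9/EI
  span YZ: point load 28.3 at a = 1.62: Pab(L + b)/(6LEI) = 65.28/EI
  relative rotation θ_0 = (655.9 + 65.28)/EI = 721.2/EI
A unit hogging moment at Y produces rotation L₁/(3EI) + L₂/(3EI) = 5.167/EI.
Slope continuity at Y: θ_0 = M_Y·5.167/EI, so M_Y = 721.2/5.167 = 139.6 kN·m (hogging).
Span YZ, ΣM about Z: R_Y^{YZ}·6.5 = 138.1 + 139.6, so R_Y^{YZ} = 42.72 kN and R_Z = 28.3 − 42.72 = -14.42 kN.

R_Z = -14.42 kN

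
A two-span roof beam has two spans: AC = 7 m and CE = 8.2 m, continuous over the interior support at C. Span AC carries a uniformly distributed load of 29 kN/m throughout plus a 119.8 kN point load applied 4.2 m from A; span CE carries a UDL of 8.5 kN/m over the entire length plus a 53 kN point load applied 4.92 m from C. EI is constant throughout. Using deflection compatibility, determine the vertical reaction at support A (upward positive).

R_A = 116 kN

Take M_C as the redundant. Released structure: two simple spans AC and CE with a hinge at C.
End slopes at the hinge C, treating each span as simply supported:
  span AC: UDL 29: wL³/(24EI) = 414.5/EI
  span AC: point load 119.8 at a = 4.2: Pab(L + a)/(6LEI) = 375.7/EI
  span CE: UDL 8.5: wL³/(24EI) = 195.3/EI
  span CE: point load 53 at a = 4.92: Pab(L + b)/(6LEI) = 199.6/EI
  relative rotation θ_0 = (790.2 + 394.8)/EI = 1185/EI
A unit hogging moment at C produces rotation L₁/(3EI) + L₂/(3EI) = 5.067/EI.
Compatibility: M_C·(L₁+L₂)/(3EI) = θ_0, giving M_C = 233.9 kN·m (hogging).
Span AC, ΣM about A with M_C applied at C: R_C^{AC}·7 = 1214 + 233.9, so R_C^{AC} = 206.8 kN and R_A = 322.8 − 206.8 = 116 kN.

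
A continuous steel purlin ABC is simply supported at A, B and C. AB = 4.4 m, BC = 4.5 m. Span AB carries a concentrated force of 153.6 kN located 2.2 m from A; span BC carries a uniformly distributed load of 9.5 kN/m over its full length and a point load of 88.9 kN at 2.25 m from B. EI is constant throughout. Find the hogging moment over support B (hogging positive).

Take M_B as the redundant. Released structure: two simple spans AB and BC with a hinge at B.
Rotations at B on the released spans (each span's end-slope, ×1/EI):
  span AB: point load 153.6 at a = 2.2: Pab(L + a)/(6LEI) = 185.9/EI
  span BC: UDL 9.5: wL³/(24EI) = 36.07/EI
  span BC: point load 88.9 at a = 2.25: Pab(L + b)/(6LEI) = 112.5/EI
  relative rotation θ_0 = (185.9 + 148.6)/EI = 334.4/EI
A unit hogging moment at B produces rotation L₁/(3EI) + L₂/(3EI) = 2.967/EI.
Slope continuity at B: θ_0 = M_B·2.967/EI, so M_B = 334.4/2.967 = 112.7 kN·m (hogging).

M_B = 112.7 kN·m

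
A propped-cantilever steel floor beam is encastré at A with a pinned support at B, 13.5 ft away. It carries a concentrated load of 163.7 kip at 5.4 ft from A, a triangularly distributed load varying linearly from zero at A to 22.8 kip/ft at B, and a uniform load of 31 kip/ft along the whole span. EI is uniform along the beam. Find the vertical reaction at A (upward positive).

R_A = 460.5 kip

Release the roller at B. Primary structure: cantilever fixed at A.
Free-end deflection of the primary structure under the applied loading (downward +):
  point load 163.7 at a = 5.4: Pa²(3L − a)/(6EI) = 27925/EI
  triangular load, peak 22.8 at the free end: 11w₀L⁴/(120EI) = 69419/EI
  UDL 31: wL⁴/(8EI) = 128708/EI
  δ_0 = 226053/EI
Tip deflection under a unit load at B: L³/(3EI) = 820.1/EI.
The prop prevents deflection at B: R_B = δ_0/δ_{BB} = 226053/820.1 = 275.6 kip.
Vertical equilibrium: R_A = ΣP − R_B = 736.1 − 275.6 = 460.5 kip.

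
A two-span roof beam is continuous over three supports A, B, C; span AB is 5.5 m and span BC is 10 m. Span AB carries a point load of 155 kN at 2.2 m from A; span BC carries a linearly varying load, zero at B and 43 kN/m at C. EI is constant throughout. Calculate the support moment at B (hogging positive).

M_B = 212.6 kN·m

Insert a hinge at B; M_B is the redundant, and each span becomes simply supported.
Rotations at B on the released spans (each span's end-slope, ×1/EI):
  span AB: point load 155 at a = 2.2: Pab(L + a)/(6LEI) = 262.6/EI
  span BC: triangular load, peak 43: 7w₀L³/(360EI) = 836.1/EI
  relative rotation θ_0 = (262.6 + 836.1)/EI = 1099/EI
A unit hogging moment at B produces rotation L₁/(3EI) + L₂/(3EI) = 5.167/EI.
Compatibility: M_B·(L₁+L₂)/(3EI) = θ_0, giving M_B = 212.6 kN·m (hogging).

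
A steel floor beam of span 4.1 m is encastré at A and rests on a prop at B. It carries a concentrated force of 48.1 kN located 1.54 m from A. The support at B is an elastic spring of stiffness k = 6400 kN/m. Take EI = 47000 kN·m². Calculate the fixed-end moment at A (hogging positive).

M_A = 46.41 kN·m

Remove the prop at B; the released (primary) structure is a cantilever built in at A.
Free-end deflection of the primary structure under the applied loading (downward +):
  point load 48.1 at a = 1.54: Pa²(3L − a)/(6EI) = 204.6/EI
Flexibility coefficient — unit upward force at B: δ_{BB} = L³/(3EI) = 22.97/EI.
With EI = 47000 kN·m²: δ_0 = 0.004353 m and δ_{BB} = 0.000489 m/kN.
Compatibility — the spring shortens by R_B/k under the reaction it provides: δ_0 − R_B·δ_{BB} = R_B/k. With 1/k = 0.000156 m/kN, R_B = δ_0 / (δ_{BB} + 1/k) = 0.004353 / (0.000489 + 0.000156) = 6.748 kN.
Moment equilibrium about A: M_A = Σ(load moments about A) − R_B·L = 74.07 − 6.748×4.1 = 46.41 kN·m.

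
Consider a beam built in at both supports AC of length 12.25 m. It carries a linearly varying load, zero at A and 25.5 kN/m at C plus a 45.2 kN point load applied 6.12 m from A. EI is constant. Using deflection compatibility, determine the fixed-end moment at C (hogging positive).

M_C = 260.5 kN·m

Release both end moments; the primary structure is a simply-supported span AC with redundants M_A and M_C.
End rotations of the released simple span under the applied load (×1/EI):
  at A: triangular load, peak 25.5: 7w₀L³/(360EI) = 911.5/EI
  at C: triangular load, peak 25.5: w₀L³/(45EI) = 1042/EI
  at A: point load 45.2 at a = 6.12: Pab(L + b)/(6LEI) = 424/EI
  at C: point load 45.2 at a = 6.12: Pab(L + a)/(6LEI) = 423.8/EI
  θ_A0 = 1336/EI,  θ_C0 = 1465/EI
Flexibility coefficients: a unit moment at one end gives L/(3EI) there and L/(6EI) at the far end, so f₁₁ = f₂₂ = 4.083/EI and f₁₂ = f₂₁ = 2.042/EI.
Compatibility — zero rotation at each built-in end:
  4.083 M_A + 2.042 M_C = 1336
  2.042 M_A + 4.083 M_C = 1465
Solving the pair gives M_A = 196.8 kN·m and M_C = 260.5 kN·m (hogging).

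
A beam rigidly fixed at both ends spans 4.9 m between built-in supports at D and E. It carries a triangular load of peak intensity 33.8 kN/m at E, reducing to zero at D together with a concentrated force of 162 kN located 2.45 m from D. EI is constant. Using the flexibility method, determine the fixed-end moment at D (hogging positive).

M_D = 126.3 kN·m

Take the two fixed-end moments M_D, M_E as redundants; the released structure is the simple span DE.
End rotations of the released simple span under the applied load (×1/EI):
  at D: triangular load, peak 33.8: 7w₀L³/(360EI) = 77.32/EI
  at E: triangular load, peak 33.8: w₀L³/(45EI) = 88.37/EI
  at D: point load 162 at a = 2.45: Pab(L + b)/(6LEI) = 243.1/EI
  at E: point load 162 at a = 2.45: Pab(L + a)/(6LEI) = 243.1/EI
  θ_D0 = 320.4/EI,  θ_E0 = 331.5/EI
Flexibility coefficients: a unit moment at one end gives L/(3EI) there and L/(6EI) at the far end, so f₁₁ = f₂₂ = 1.633/EI and f₁₂ = f₂₁ = 0.8167/EI.
Compatibility — zero rotation at each built-in end:
  1.633 M_D + 0.8167 M_E = 320.4
  0.8167 M_D + 1.633 M_E = 331.5
Solving the pair gives M_D = 126.3 kN·m and M_E = 139.8 kN·m (hogging).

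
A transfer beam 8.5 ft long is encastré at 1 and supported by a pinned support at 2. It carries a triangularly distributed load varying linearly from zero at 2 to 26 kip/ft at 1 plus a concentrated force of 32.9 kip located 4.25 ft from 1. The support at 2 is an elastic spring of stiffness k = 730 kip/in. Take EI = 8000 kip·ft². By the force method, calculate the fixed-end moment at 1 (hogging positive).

Choose R_2 as the redundant. The primary structure is the cantilever fixed at 1.
Downward deflection at the released point 2 due to the loads:
  triangular load, peak 26 at the fixed end: w₀L⁴/(30EI) = 4524/EI
  point load 32.9 at a = 4.25: Pa²(3L − a)/(6EI) = 2105/EI
  δ_0 = 6629/EI
Flexibility coefficient — unit upward force at 2: δ_{22} = L³/(3EI) = 204.7/EI.
With EI = 8000 kip·ft²: δ_0 = 0.82859 ft and δ_{22} = 0.025589 ft/kip.
Compatibility — the spring shortens by R_2/k under the reaction it provides: δ_0 − R_2·δ_{22} = R_2/k. With 1/k = 1/(730×12) ft/kip = 0.000114 ft/kip, R_2 = δ_0 / (δ_{22} + 1/k) = 0.82859 / (0.025589 + 0.000114) = 32.24 kip.
Moment equilibrium about 1: M_1 = Σ(load moments about 1) − R_2·L = 452.9 − 32.24×8.5 = 178.9 kip·ft.

M_1 = 178.9 kip·ft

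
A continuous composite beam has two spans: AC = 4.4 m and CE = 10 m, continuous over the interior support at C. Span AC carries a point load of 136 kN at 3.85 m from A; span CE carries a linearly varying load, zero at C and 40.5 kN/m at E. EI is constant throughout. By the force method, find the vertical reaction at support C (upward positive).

R_C = 246.3 kN

Insert a hinge at C; M_C is the redundant, and each span becomes simply supported.
End slopes at the hinge C, treating each span as simply supported:
  span AC: point load 136 at a = 3.85: Pab(L + a)/(6LEI) = 89.99/EI
  span CE: triangular load, peak 40.5: 7w₀L³/(360EI) = 787.5/EI
  relative rotation θ_0 = (89.99 + 787.5)/EI = 877.5/EI
A unit hogging moment at C produces rotation L₁/(3EI) + L₂/(3EI) = 4.8/EI.
Compatibility: M_C·(L₁+L₂)/(3EI) = θ_0, giving M_C = 182.8 kN·m (hogging).
Span AC, ΣM about A with M_C applied at C: R_C^{AC}·4.4 = 523.6 + 182.8, so R_C^{AC} = 160.5 kN and R_A = 136 − 160.5 = -24.55 kN.
Span CE, ΣM about E: R_C^{CE}·10 = 675 + 182.8, so R_C^{CE} = 85.78 kN and R_E = 202.5 − 85.78 = 116.7 kN.
R_C = 160.5 + 85.78 = 246.3 kN.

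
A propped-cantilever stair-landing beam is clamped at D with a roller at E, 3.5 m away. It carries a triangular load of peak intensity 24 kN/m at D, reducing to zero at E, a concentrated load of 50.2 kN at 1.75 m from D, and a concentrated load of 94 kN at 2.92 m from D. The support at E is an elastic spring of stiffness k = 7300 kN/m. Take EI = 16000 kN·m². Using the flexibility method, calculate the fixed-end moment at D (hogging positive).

Take the reaction at E as the redundant and release it; the primary structure is a cantilever fixed at D.
Free-end deflection of the primary structure under the applied loading (downward +):
  triangular load, peak 24 at the fixed end: w₀L⁴/(30EI) = 120/EI
  point load 50.2 at a = 1.75: Pa²(3L − a)/(6EI) = 224.2/EI
  point load 94 at a = 2.92: Pa²(3L − a)/(6EI) = 1013/EI
  δ_0 = 1357/EI
Tip deflection under a unit load at E: L³/(3EI) = 14.29/EI.
With EI = 16000 kN·m²: δ_0 = 0.084799 m and δ_{EE} = 0.000893 m/kN.
Compatibility — the spring shortens by R_E/k under the reaction it provides: δ_0 − R_E·δ_{EE} = R_E/k. With 1/k = 0.000137 m/kN, R_E = δ_0 / (δ_{EE} + 1/k) = 0.084799 / (0.000893 + 0.000137) = 82.31 kN.
Moment equilibrium about D: M_D = Σ(load moments about D) − R_E·L = 411.3 − 82.31×3.5 = 123.2 kN·m.

M_D = 123.2 kN·m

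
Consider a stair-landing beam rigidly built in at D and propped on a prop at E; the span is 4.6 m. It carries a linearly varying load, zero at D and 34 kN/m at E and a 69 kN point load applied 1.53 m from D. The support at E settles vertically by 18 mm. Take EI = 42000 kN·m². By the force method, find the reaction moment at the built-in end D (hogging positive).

Choose R_E as the redundant. The primary structure is the cantilever fixed at D.
Primary-structure tip deflection at E by superposition:
  triangular load, peak 34 at the free end: 11w₀L⁴/(120EI) = 1395/EI
  point load 69 at a = 1.53: Pa²(3L − a)/(6EI) = 330.3/EI
  δ_0 = 1726/EI
Tip deflection under a unit load at E: L³/(3EI) = 32.45/EI.
With EI = 42000 kN·m²: δ_0 = 0.04109 m and δ_{EE} = 0.000773 m/kN.
Compatibility — the beam at E must follow the support down by 0.018 m: δ_0 − R_E·δ_{EE} = 0.018, so R_E = (0.04109 − 0.018)/0.000773 = 29.89 kN.
Moment equilibrium about D: M_D = Σ(load moments about D) − R_E·L = 345.4 − 29.89×4.6 = 207.9 kN·m.

M_D = 207.9 kN·m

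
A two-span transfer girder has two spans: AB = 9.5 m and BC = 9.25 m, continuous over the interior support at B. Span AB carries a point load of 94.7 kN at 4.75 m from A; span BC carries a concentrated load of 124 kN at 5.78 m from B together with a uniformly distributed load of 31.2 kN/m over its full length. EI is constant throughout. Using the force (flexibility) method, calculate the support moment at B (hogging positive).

Take M_B as the redundant. Released structure: two simple spans AB and BC with a hinge at B.
End slopes at the hinge B, treating each span as simply supported:
  span AB: point load 94.7 at a = 4.75: Pab(L + a)/(6LEI) = 534.2/EI
  span BC: point load 124 at a = 5.78: Pab(L + b)/(6LEI) = 570/EI
  span BC: UDL 31.2: wL³/(24EI) = 1029/EI
  relative rotation θ_0 = (534.2 + 1599)/EI = 2133/EI
A unit hogging moment at B produces rotation L₁/(3EI) + L₂/(3EI) = 6.25/EI.
Slope continuity at B: θ_0 = M_B·6.25/EI, so M_B = 2133/6.25 = 341.3 kN·m (hogging).

M_B = 341.3 kN·m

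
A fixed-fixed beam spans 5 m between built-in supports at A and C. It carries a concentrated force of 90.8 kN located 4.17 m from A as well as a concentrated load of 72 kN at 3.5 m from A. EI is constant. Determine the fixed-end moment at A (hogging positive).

Release both end moments; the primary structure is a simply-supported span AC with redundants M_A and M_C.
End rotations of the released simple span under the applied load (×1/EI):
  at A: point load 90.8 at a = 4.17: Pab(L + b)/(6LEI) = 61.07/EI
  at C: point load 90.8 at a = 4.17: Pab(L + a)/(6LEI) = 96.06/EI
  at A: point load 72 at a = 3.5: Pab(L + b)/(6LEI) = 81.9/EI
  at C: point load 72 at a = 3.5: Pab(L + a)/(6LEI) = 107.1/EI
  θ_A0 = 143/EI,  θ_C0 = 203.2/EI
Flexibility coefficients: a unit moment at one end gives L/(3EI) there and L/(6EI) at the far end, so f₁₁ = f₂₂ = 1.667/EI and f₁₂ = f₂₁ = 0.8333/EI.
Compatibility — zero rotation at each built-in end:
  1.667 M_A + 0.8333 M_C = 143
  0.8333 M_A + 1.667 M_C = 203.2
Solving the pair gives M_A = 33.11 kN·m and M_C = 105.3 kN·m (hogging).

M_A = 33.11 kN·m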